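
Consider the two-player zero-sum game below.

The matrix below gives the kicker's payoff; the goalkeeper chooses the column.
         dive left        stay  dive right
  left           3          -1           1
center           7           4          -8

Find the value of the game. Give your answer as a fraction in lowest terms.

-2/7

Column dive left is strictly dominated by stay for the goalkeeper (it gives the kicker more in every row).
The remaining 2×2 game on (left, center) × (stay, dive right) has no saddle point. Let the kicker play left with probability p; indifference gives −p + 4(1−p) = p − 8(1−p), so p = 6/7.
Similarly the goalkeeper's optimal q on stay is 9/14, and the value is -1·(9/14) + (1)·(5/14) = -2/7.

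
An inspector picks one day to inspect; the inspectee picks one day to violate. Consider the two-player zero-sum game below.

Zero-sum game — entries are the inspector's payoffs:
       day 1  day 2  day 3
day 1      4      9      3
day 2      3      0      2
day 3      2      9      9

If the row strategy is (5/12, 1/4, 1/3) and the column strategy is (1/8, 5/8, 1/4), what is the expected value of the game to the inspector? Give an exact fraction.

139/24

Against (1/8, 5/8, 1/4), each row's expected payoff is day 1: 55/8; day 2: 7/8; day 3: 65/8.
Taking the (5/12, 1/4, 1/3)-weighted average: (5/12)·(55/8) + (1/4)·(7/8) + (1/3)·(65/8) = 139/24.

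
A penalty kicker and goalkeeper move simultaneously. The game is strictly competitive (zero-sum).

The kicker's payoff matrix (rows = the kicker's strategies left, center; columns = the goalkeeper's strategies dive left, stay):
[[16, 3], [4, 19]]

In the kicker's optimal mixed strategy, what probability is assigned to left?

Row minima are 3 and 4, so the kicker's maximin is 4; column maxima are 16 and 19, so the goalkeeper's minimax is 16. These differ, so the equilibrium is in mixed strategies.
Let the kicker play left with probability p. The goalkeeper is indifferent when 16p + 4(1−p) = 3p + 19(1−p), giving p = 15/28.

15/28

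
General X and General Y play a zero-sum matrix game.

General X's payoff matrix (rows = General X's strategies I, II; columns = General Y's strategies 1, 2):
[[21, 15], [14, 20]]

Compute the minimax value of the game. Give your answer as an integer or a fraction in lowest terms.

35/2

Row minima are 15 and 14, so General X's maximin is 15; column maxima are 21 and 20, so General Y's minimax is 20. These differ, so the equilibrium is in mixed strategies.
Let General X play I with probability p. General Y is indifferent when 21p + 14(1−p) = 15p + 20(1−p), giving p = 1/2.
Let General Y play 1 with probability q. General X is indifferent when 21q + 15(1−q) = 14q + 20(1−q), giving q = 5/12.
The value is 21·(5/12) + (15)·(7/12) = 35/2.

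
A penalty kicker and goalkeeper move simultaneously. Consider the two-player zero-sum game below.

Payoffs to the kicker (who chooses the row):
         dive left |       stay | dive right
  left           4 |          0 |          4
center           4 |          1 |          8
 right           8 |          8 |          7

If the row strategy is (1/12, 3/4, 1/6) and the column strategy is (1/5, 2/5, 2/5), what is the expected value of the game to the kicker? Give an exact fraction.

143/30

Against (1/5, 2/5, 2/5), each row's expected payoff is left: 12/5; center: 22/5; right: 38/5.
Taking the (1/12, 3/4, 1/6)-weighted average: (1/12)·(12/5) + (3/4)·(22/5) + (1/6)·(38/5) = 143/30.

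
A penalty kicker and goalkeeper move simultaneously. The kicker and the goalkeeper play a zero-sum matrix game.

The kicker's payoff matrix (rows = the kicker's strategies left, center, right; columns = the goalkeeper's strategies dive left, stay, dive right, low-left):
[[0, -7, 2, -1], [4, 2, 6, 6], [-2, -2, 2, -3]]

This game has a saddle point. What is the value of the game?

Row minima: -7, 2, -3 → the kicker's maximin is 2.
Column maxima: 4, 2, 6, 6 → the goalkeeper's minimax is 2.
They coincide at (center, stay), so the value is 2.

2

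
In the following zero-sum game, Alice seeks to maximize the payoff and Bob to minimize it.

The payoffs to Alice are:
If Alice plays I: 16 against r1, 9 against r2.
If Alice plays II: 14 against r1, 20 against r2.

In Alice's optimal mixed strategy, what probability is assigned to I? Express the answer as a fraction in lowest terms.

6/13

Row minima are 9 and 14, so Alice's maximin is 14; column maxima are 16 and 20, so Bob's minimax is 16. These differ, so the equilibrium is in mixed strategies.
Let Alice play I with probability p. Bob is indifferent when 16p + 14(1−p) = 9p + 20(1−p), giving p = 6/13.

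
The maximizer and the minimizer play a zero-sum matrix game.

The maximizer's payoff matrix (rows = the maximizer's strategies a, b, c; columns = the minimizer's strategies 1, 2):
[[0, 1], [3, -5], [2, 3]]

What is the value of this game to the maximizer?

19/9

Row a is strictly dominated by row c, so the maximizer never plays it.
The remaining 2×2 game on (b, c) × (1, 2) has no saddle point. Let the maximizer play b with probability p; indifference gives 3p + 2(1−p) = −5p + 3(1−p), so p = 1/9.
Similarly the minimizer's optimal q on 1 is 8/9, and the value is 3·(8/9) + (-5)·(1/9) = 19/9.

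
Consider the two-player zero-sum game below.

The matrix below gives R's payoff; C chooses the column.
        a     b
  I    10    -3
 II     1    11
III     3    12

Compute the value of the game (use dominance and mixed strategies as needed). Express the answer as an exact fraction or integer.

Row II is strictly dominated by row III, so R never plays it.
The remaining 2×2 game on (I, III) × (a, b) has no saddle point. Let R play I with probability p; indifference gives 10p + 3(1−p) = −3p + 12(1−p), so p = 9/22.
Similarly C's optimal q on a is 15/22, and the value is 10·(15/22) + (-3)·(7/22) = 129/22.

129/22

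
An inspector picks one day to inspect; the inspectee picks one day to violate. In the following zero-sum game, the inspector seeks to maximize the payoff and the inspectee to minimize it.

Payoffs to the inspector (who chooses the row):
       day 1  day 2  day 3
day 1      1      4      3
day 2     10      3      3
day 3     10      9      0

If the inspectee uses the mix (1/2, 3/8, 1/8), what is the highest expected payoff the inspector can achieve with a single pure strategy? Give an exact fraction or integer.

67/8

day 1: (1)·(1/2) + (4)·(3/8) + (3)·(1/8) = 19/8.
day 2: (10)·(1/2) + (3)·(3/8) + (3)·(1/8) = 13/2.
day 3: (10)·(1/2) + (9)·(3/8) + (0)·(1/8) = 67/8.
The best pure response is day 3 with expected payoff 67/8.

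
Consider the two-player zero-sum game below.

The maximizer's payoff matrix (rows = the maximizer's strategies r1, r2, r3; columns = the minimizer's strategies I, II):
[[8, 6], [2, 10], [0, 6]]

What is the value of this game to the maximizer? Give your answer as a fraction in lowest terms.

Row r3 is strictly dominated by row r2, so the maximizer never plays it.
The remaining 2×2 game on (r1, r2) × (I, II) has no saddle point. Let the maximizer play r1 with probability p; indifference gives 8p + 2(1−p) = 6p + 10(1−p), so p = 4/5.
Similarly the minimizer's optimal q on I is 2/5, and the value is 8·(2/5) + (6)·(3/5) = 34/5.

34/5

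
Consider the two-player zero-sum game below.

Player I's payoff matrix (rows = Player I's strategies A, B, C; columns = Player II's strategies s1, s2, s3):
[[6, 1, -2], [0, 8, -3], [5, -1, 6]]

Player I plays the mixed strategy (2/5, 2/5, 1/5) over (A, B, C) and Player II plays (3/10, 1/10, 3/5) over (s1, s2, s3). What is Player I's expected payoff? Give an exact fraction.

22/25

Against (3/10, 1/10, 3/5), each row's expected payoff is A: 7/10; B: -1; C: 5.
Taking the (2/5, 2/5, 1/5)-weighted average: (2/5)·(7/10) + (2/5)·(-1) + (1/5)·(5) = 22/25.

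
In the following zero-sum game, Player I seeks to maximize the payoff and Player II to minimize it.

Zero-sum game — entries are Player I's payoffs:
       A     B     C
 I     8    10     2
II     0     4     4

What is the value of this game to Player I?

16/5

Column B is strictly dominated by A for Player II (it gives Player I more in every row).
The remaining 2×2 game on (I, II) × (A, C) has no saddle point. Let Player I play I with probability p; indifference gives 8p = 2p + 4(1−p), so p = 2/5.
Similarly Player II's optimal q on A is 1/5, and the value is 8·(1/5) + (2)·(4/5) = 16/5.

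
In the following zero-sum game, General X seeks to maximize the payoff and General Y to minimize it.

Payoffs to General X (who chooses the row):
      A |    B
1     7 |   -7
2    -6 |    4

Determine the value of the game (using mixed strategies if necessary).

-7/12

Row minima are -7 and -6, so General X's maximin is -6; column maxima are 7 and 4, so General Y's minimax is 4. These differ, so the equilibrium is in mixed strategies.
Let General X play 1 with probability p. General Y is indifferent when 7p − 6(1−p) = −7p + 4(1−p), giving p = 5/12.
Let General Y play A with probability q. General X is indifferent when 7q − 7(1−q) = −6q + 4(1−q), giving q = 11/24.
The value is 7·(11/24) + (-7)·(13/24) = -7/12.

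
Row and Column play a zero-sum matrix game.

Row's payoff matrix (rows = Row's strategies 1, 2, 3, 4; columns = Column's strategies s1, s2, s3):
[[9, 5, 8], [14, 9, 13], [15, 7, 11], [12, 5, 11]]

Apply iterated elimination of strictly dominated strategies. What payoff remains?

Row 4 is strictly dominated by row 2 (14>12, 9>5, 13>11); eliminate 4.
Column s3 is strictly dominated by s2 for Column (5<8, 9<13, 7<11); eliminate s3.
Column s1 is strictly dominated by s2 for Column (5<9, 9<14, 7<15); eliminate s1.
Row 1 is strictly dominated by row 2 (9>5); eliminate 1.
Row 3 is strictly dominated by row 2 (9>7); eliminate 3.
Only (2, s2) remains, with payoff 9.

9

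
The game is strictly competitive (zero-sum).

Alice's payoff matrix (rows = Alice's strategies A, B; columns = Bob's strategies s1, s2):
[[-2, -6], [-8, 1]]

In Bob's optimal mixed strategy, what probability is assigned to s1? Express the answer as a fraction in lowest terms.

Row minima are -6 and -8, so Alice's maximin is -6; column maxima are -2 and 1, so Bob's minimax is -2. These differ, so the equilibrium is in mixed strategies.
Let Bob play s1 with probability q. Alice is indifferent when −2q − 6(1−q) = −8q + (1−q), giving q = 7/13.

7/13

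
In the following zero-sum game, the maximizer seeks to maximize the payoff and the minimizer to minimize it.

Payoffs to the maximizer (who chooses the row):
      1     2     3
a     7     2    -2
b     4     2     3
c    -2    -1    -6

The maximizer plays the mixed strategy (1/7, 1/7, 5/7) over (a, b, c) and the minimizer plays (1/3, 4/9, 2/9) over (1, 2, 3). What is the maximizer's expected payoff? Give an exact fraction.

Against (1/3, 4/9, 2/9), each row's expected payoff is a: 25/9; b: 26/9; c: -22/9.
Taking the (1/7, 1/7, 5/7)-weighted average: (1/7)·(25/9) + (1/7)·(26/9) + (5/7)·(-22/9) = -59/63.

-59/63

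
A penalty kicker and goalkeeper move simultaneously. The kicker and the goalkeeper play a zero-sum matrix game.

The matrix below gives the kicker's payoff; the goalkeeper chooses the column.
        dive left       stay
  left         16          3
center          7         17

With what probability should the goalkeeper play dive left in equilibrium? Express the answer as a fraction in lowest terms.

Row minima are 3 and 7, so the kicker's maximin is 7; column maxima are 16 and 17, so the goalkeeper's minimax is 16. These differ, so the equilibrium is in mixed strategies.
Let the goalkeeper play dive left with probability q. The kicker is indifferent when 16q + 3(1−q) = 7q + 17(1−q), giving q = 14/23.

14/23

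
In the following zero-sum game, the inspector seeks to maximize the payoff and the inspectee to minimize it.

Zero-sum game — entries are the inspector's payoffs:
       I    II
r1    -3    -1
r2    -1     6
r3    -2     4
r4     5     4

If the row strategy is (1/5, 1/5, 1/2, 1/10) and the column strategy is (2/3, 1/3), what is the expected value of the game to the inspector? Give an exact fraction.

4/15

Against (2/3, 1/3), each row's expected payoff is r1: -7/3; r2: 4/3; r3: 0; r4: 14/3.
Taking the (1/5, 1/5, 1/2, 1/10)-weighted average: (1/5)·(-7/3) + (1/5)·(4/3) + (1/2)·(0) + (1/10)·(14/3) = 4/15.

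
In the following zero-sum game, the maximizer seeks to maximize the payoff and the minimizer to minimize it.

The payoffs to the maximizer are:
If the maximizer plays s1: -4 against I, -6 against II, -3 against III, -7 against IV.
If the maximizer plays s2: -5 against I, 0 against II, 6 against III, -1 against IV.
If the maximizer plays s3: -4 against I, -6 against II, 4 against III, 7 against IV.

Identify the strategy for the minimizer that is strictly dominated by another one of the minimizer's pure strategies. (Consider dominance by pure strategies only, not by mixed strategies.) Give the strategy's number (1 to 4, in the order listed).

3

The minimizer prefers columns that give the maximizer less. Compare III with I: -4 < -3, -5 < 6, -4 < 4.
So I strictly dominates III for the minimizer; III is strictly dominated.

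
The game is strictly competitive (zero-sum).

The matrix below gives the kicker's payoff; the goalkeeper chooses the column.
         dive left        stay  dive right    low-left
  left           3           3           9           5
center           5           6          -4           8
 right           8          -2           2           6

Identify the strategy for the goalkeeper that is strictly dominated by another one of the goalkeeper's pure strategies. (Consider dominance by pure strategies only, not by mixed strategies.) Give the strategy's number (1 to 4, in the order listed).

4

The goalkeeper prefers columns that give the kicker less. Compare low-left with stay: 3 < 5, 6 < 8, -2 < 6.
So stay strictly dominates low-left for the goalkeeper; low-left is strictly dominated.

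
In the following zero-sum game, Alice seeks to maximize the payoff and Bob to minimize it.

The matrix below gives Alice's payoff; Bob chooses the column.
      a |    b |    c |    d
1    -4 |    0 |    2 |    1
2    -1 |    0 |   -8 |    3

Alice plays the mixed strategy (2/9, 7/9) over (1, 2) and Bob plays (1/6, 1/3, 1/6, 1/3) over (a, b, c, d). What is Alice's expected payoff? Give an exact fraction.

Against (1/6, 1/3, 1/6, 1/3), each row's expected payoff is 1: 0; 2: -1/2.
Taking the (2/9, 7/9)-weighted average: (2/9)·(0) + (7/9)·(-1/2) = -7/18.

-7/18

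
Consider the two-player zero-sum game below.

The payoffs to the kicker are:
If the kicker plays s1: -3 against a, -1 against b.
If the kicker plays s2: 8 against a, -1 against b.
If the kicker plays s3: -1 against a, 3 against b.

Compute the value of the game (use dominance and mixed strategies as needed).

Row s1 is strictly dominated by row s3, so the kicker never plays it.
The remaining 2×2 game on (s2, s3) × (a, b) has no saddle point. Let the kicker play s2 with probability p; indifference gives 8p − (1−p) = −p + 3(1−p), so p = 4/13.
Similarly the goalkeeper's optimal q on a is 4/13, and the value is 8·(4/13) + (-1)·(9/13) = 23/13.

23/13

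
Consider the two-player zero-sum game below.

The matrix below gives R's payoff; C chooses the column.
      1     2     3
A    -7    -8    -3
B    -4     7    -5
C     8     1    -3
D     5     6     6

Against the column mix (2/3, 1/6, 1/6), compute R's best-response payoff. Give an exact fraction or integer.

16/3

A: (-7)·(2/3) + (-8)·(1/6) + (-3)·(1/6) = -13/2.
B: (-4)·(2/3) + (7)·(1/6) + (-5)·(1/6) = -7/3.
C: (8)·(2/3) + (1)·(1/6) + (-3)·(1/6) = 5.
D: (5)·(2/3) + (6)·(1/6) + (6)·(1/6) = 16/3.
The best pure response is D with expected payoff 16/3.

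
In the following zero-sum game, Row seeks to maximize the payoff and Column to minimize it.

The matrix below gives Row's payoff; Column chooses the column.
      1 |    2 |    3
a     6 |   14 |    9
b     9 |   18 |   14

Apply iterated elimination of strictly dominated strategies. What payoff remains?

9

Row a is strictly dominated by row b (9>6, 18>14, 14>9); eliminate a.
Column 3 is strictly dominated by 1 for Column (9<14); eliminate 3.
Column 2 is strictly dominated by 1 for Column (9<18); eliminate 2.
Only (b, 1) remains, with payoff 9.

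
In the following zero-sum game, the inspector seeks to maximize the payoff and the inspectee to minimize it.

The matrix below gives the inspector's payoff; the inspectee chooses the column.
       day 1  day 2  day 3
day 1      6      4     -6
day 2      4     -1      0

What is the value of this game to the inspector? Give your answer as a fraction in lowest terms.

Column day 1 is strictly dominated by day 2 for the inspectee (it gives the inspector more in every row).
The remaining 2×2 game on (day 1, day 2) × (day 2, day 3) has no saddle point. Let the inspector play day 1 with probability p; indifference gives 4p − (1−p) = −6p, so p = 1/11.
Similarly the inspectee's optimal q on day 2 is 6/11, and the value is 4·(6/11) + (-6)·(5/11) = -6/11.

-6/11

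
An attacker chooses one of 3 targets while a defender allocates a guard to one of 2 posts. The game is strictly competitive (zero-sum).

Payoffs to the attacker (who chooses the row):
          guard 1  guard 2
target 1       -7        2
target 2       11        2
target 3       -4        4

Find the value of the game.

Row target 1 is strictly dominated by row target 3, so the attacker never plays it.
The remaining 2×2 game on (target 2, target 3) × (guard 1, guard 2) has no saddle point. Let the attacker play target 2 with probability p; indifference gives 11p − 4(1−p) = 2p + 4(1−p), so p = 8/17.
Similarly the defender's optimal q on guard 1 is 2/17, and the value is 11·(2/17) + (2)·(15/17) = 52/17.

52/17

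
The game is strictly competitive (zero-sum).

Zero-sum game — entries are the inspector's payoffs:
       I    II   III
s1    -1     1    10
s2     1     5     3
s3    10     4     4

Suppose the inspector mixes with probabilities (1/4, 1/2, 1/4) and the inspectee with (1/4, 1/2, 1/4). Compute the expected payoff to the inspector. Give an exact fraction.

Against (1/4, 1/2, 1/4), each row's expected payoff is s1: 11/4; s2: 7/2; s3: 11/2.
Taking the (1/4, 1/2, 1/4)-weighted average: (1/4)·(11/4) + (1/2)·(7/2) + (1/4)·(11/2) = 61/16.

61/16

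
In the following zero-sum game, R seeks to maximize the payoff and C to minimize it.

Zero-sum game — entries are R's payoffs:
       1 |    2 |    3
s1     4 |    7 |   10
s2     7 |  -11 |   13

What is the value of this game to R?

31/7

Column 3 is strictly dominated by 1 for C (it gives R more in every row).
The remaining 2×2 game on (s1, s2) × (1, 2) has no saddle point. Let R play s1 with probability p; indifference gives 4p + 7(1−p) = 7p − 11(1−p), so p = 6/7.
Similarly C's optimal q on 1 is 6/7, and the value is 4·(6/7) + (7)·(1/7) = 31/7.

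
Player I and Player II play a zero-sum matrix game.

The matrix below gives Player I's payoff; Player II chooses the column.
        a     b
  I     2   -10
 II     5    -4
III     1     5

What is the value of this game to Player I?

29/13

Row I is strictly dominated by row II, so Player I never plays it.
The remaining 2×2 game on (II, III) × (a, b) has no saddle point. Let Player I play II with probability p; indifference gives 5p + (1−p) = −4p + 5(1−p), so p = 4/13.
Similarly Player II's optimal q on a is 9/13, and the value is 5·(9/13) + (-4)·(4/13) = 29/13.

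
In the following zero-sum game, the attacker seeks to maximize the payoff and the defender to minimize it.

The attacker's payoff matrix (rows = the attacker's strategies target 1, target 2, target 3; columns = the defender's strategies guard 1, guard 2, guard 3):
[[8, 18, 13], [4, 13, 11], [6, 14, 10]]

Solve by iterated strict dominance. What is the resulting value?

Row target 2 is strictly dominated by row target 1 (8>4, 18>13, 13>11); eliminate target 2.
Row target 3 is strictly dominated by row target 1 (8>6, 18>14, 13>10); eliminate target 3.
Column guard 2 is strictly dominated by guard 1 for the defender (8<18); eliminate guard 2.
Column guard 3 is strictly dominated by guard 1 for the defender (8<13); eliminate guard 3.
Only (target 1, guard 1) remains, with payoff 8.

8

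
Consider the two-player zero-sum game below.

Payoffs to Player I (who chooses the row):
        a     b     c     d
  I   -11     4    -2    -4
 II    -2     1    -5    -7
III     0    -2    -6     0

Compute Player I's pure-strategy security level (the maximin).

-6

The worst-case payoff for each row is I: -11, II: -7, III: -6.
The best of these is -6.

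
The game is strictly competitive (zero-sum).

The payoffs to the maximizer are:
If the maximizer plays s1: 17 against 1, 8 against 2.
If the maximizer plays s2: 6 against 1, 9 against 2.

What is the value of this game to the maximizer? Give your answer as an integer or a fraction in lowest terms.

35/4

Row minima are 8 and 6, so the maximizer's maximin is 8; column maxima are 17 and 9, so the minimizer's minimax is 9. These differ, so the equilibrium is in mixed strategies.
Let the maximizer play s1 with probability p. The minimizer is indifferent when 17p + 6(1−p) = 8p + 9(1−p), giving p = 1/4.
Let the minimizer play 1 with probability q. The maximizer is indifferent when 17q + 8(1−q) = 6q + 9(1−q), giving q = 1/12.
The value is 17·(1/12) + (8)·(11/12) = 35/4.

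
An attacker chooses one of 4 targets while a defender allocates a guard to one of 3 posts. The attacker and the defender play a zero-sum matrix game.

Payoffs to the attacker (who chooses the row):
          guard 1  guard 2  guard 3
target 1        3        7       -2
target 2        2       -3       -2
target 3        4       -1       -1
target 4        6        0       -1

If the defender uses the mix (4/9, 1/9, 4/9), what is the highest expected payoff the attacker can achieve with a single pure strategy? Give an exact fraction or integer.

20/9

target 1: (3)·(4/9) + (7)·(1/9) + (-2)·(4/9) = 11/9.
target 2: (2)·(4/9) + (-3)·(1/9) + (-2)·(4/9) = -1/3.
target 3: (4)·(4/9) + (-1)·(1/9) + (-1)·(4/9) = 11/9.
target 4: (6)·(4/9) + (0)·(1/9) + (-1)·(4/9) = 20/9.
The best pure response is target 4 with expected payoff 20/9.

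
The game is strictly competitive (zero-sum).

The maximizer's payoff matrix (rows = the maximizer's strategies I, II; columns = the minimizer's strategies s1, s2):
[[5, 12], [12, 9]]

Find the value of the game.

99/10

Row minima are 5 and 9, so the maximizer's maximin is 9; column maxima are 12 and 12, so the minimizer's minimax is 12. These differ, so the equilibrium is in mixed strategies.
Let the maximizer play I with probability p. The minimizer is indifferent when 5p + 12(1−p) = 12p + 9(1−p), giving p = 3/10.
Let the minimizer play s1 with probability q. The maximizer is indifferent when 5q + 12(1−q) = 12q + 9(1−q), giving q = 3/10.
The value is 5·(3/10) + (12)·(7/10) = 99/10.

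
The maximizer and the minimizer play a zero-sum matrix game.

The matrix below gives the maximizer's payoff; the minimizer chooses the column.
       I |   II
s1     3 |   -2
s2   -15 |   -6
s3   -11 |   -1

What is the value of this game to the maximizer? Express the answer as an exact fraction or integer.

-5/3

Row s2 is strictly dominated by row s3, so the maximizer never plays it.
The remaining 2×2 game on (s1, s3) × (I, II) has no saddle point. Let the maximizer play s1 with probability p; indifference gives 3p − 11(1−p) = −2p − (1−p), so p = 2/3.
Similarly the minimizer's optimal q on I is 1/15, and the value is 3·(1/15) + (-2)·(14/15) = -5/3.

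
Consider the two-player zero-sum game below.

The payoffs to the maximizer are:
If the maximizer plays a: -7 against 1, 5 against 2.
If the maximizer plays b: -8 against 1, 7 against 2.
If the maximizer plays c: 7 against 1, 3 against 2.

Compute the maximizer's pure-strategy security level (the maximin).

The worst-case payoff for each row is a: -7, b: -8, c: 3.
The best of these is 3.

3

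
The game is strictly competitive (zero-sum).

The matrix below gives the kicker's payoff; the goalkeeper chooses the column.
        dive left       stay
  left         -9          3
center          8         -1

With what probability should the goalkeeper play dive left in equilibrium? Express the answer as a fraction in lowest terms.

Row minima are -9 and -1, so the kicker's maximin is -1; column maxima are 8 and 3, so the goalkeeper's minimax is 3. These differ, so the equilibrium is in mixed strategies.
Let the goalkeeper play dive left with probability q. The kicker is indifferent when −9q + 3(1−q) = 8q − (1−q), giving q = 4/21.

4/21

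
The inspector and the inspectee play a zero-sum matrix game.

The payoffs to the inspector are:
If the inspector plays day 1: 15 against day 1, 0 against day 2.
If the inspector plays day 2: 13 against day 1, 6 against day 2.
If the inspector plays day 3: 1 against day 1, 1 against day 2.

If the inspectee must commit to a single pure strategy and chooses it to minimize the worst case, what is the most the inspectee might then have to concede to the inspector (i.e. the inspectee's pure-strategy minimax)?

6

The worst case (largest entry) in each column is day 1: 15, day 2: 6.
The best (smallest) of these is 6.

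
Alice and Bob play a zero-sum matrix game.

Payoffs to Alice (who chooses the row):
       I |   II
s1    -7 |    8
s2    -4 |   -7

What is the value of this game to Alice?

Row minima are -7 and -7, so Alice's maximin is -7; column maxima are -4 and 8, so Bob's minimax is -4. These differ, so the equilibrium is in mixed strategies.
Let Alice play s1 with probability p. Bob is indifferent when −7p − 4(1−p) = 8p − 7(1−p), giving p = 1/6.
Let Bob play I with probability q. Alice is indifferent when −7q + 8(1−q) = −4q − 7(1−q), giving q = 5/6.
The value is -7·(5/6) + (8)·(1/6) = -9/2.

-9/2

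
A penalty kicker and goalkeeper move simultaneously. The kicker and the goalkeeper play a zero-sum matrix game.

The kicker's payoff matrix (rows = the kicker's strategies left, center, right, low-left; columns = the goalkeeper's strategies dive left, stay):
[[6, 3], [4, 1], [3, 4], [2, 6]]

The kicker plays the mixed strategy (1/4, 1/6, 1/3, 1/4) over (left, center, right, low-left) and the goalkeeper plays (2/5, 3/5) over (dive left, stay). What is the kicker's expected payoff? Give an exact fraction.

Against (2/5, 3/5), each row's expected payoff is left: 21/5; center: 11/5; right: 18/5; low-left: 22/5.
Taking the (1/4, 1/6, 1/3, 1/4)-weighted average: (1/4)·(21/5) + (1/6)·(11/5) + (1/3)·(18/5) + (1/4)·(22/5) = 223/60.

223/60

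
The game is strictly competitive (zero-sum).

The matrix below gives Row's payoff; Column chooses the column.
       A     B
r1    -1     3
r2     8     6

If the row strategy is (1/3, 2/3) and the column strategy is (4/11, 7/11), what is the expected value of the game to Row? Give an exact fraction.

Against (4/11, 7/11), each row's expected payoff is r1: 17/11; r2: 74/11.
Taking the (1/3, 2/3)-weighted average: (1/3)·(17/11) + (2/3)·(74/11) = 5.

5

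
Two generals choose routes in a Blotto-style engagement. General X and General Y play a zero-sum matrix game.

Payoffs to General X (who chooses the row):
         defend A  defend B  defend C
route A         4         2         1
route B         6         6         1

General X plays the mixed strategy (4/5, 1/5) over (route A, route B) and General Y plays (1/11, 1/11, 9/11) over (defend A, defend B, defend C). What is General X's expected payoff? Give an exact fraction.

Against (1/11, 1/11, 9/11), each row's expected payoff is route A: 15/11; route B: 21/11.
Taking the (4/5, 1/5)-weighted average: (4/5)·(15/11) + (1/5)·(21/11) = 81/55.

81/55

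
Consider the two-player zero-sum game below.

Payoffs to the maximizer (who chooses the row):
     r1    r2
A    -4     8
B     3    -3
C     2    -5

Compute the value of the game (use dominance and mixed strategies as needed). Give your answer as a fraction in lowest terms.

Row C is strictly dominated by row B, so the maximizer never plays it.
The remaining 2×2 game on (A, B) × (r1, r2) has no saddle point. Let the maximizer play A with probability p; indifference gives −4p + 3(1−p) = 8p − 3(1−p), so p = 1/3.
Similarly the minimizer's optimal q on r1 is 11/18, and the value is -4·(11/18) + (8)·(7/18) = 2/3.

2/3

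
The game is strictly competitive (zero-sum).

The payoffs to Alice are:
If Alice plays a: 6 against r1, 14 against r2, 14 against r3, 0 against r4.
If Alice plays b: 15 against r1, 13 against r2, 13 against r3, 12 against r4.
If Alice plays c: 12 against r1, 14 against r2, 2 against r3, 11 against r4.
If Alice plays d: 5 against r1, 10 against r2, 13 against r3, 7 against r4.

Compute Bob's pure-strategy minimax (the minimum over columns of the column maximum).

The worst case (largest entry) in each column is r1: 15, r2: 14, r3: 14, r4: 12.
The best (smallest) of these is 12.

12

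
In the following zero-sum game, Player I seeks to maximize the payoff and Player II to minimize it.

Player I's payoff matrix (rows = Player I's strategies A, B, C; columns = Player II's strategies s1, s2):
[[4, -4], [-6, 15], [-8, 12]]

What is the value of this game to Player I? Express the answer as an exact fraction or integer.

Row C is strictly dominated by row B, so Player I never plays it.
The remaining 2×2 game on (A, B) × (s1, s2) has no saddle point. Let Player I play A with probability p; indifference gives 4p − 6(1−p) = −4p + 15(1−p), so p = 21/29.
Similarly Player II's optimal q on s1 is 19/29, and the value is 4·(19/29) + (-4)·(10/29) = 36/29.

36/29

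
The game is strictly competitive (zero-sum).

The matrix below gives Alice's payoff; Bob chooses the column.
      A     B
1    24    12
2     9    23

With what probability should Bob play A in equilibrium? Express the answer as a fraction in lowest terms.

11/26

Row minima are 12 and 9, so Alice's maximin is 12; column maxima are 24 and 23, so Bob's minimax is 23. These differ, so the equilibrium is in mixed strategies.
Let Bob play A with probability q. Alice is indifferent when 24q + 12(1−q) = 9q + 23(1−q), giving q = 11/26.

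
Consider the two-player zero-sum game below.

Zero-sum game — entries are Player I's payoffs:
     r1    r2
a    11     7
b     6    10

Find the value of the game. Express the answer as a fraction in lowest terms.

17/2

Row minima are 7 and 6, so Player I's maximin is 7; column maxima are 11 and 10, so Player II's minimax is 10. These differ, so the equilibrium is in mixed strategies.
Let Player I play a with probability p. Player II is indifferent when 11p + 6(1−p) = 7p + 10(1−p), giving p = 1/2.
Let Player II play r1 with probability q. Player I is indifferent when 11q + 7(1−q) = 6q + 10(1−q), giving q = 3/8.
The value is 11·(3/8) + (7)·(5/8) = 17/2.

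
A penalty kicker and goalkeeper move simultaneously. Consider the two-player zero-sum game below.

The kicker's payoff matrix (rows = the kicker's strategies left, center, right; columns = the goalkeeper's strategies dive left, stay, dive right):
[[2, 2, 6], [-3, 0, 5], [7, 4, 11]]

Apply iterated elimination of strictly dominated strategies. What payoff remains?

4

Column dive right is strictly dominated by dive left for the goalkeeper (2<6, -3<5, 7<11); eliminate dive right.
Row left is strictly dominated by row right (7>2, 4>2); eliminate left.
Row center is strictly dominated by row right (7>-3, 4>0); eliminate center.
Column dive left is strictly dominated by stay for the goalkeeper (4<7); eliminate dive left.
Only (right, stay) remains, with payoff 4.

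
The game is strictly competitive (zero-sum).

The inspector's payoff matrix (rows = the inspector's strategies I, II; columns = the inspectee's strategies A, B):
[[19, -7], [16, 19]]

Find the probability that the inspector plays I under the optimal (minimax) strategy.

3/29

Row minima are -7 and 16, so the inspector's maximin is 16; column maxima are 19 and 19, so the inspectee's minimax is 19. These differ, so the equilibrium is in mixed strategies.
Let the inspector play I with probability p. The inspectee is indifferent when 19p + 16(1−p) = −7p + 19(1−p), giving p = 3/29.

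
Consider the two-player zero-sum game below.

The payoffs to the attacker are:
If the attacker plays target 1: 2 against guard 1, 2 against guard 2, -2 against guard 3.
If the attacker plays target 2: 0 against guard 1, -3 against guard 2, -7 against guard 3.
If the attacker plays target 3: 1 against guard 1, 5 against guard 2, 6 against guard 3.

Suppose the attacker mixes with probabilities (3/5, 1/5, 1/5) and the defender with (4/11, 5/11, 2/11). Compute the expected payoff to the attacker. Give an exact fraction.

Against (4/11, 5/11, 2/11), each row's expected payoff is target 1: 14/11; target 2: -29/11; target 3: 41/11.
Taking the (3/5, 1/5, 1/5)-weighted average: (3/5)·(14/11) + (1/5)·(-29/11) + (1/5)·(41/11) = 54/55.

54/55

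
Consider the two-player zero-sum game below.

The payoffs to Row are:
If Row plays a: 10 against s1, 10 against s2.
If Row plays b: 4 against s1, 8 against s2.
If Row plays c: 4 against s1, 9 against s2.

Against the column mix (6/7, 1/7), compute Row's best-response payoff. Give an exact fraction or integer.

a: (10)·(6/7) + (10)·(1/7) = 10.
b: (4)·(6/7) + (8)·(1/7) = 32/7.
c: (4)·(6/7) + (9)·(1/7) = 33/7.
The best pure response is a with expected payoff 10.

10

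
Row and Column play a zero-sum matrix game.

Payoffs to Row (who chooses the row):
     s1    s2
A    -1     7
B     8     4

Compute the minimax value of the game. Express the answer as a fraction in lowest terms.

Row minima are -1 and 4, so Row's maximin is 4; column maxima are 8 and 7, so Column's minimax is 7. These differ, so the equilibrium is in mixed strategies.
Let Row play A with probability p. Column is indifferent when −p + 8(1−p) = 7p + 4(1−p), giving p = 1/3.
Let Column play s1 with probability q. Row is indifferent when −q + 7(1−q) = 8q + 4(1−q), giving q = 1/4.
The value is -1·(1/4) + (7)·(3/4) = 5.

5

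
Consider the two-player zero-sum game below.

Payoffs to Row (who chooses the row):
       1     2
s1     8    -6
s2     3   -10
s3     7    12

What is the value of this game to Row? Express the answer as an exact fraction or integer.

Row s2 is strictly dominated by row s1, so Row never plays it.
The remaining 2×2 game on (s1, s3) × (1, 2) has no saddle point. Let Row play s1 with probability p; indifference gives 8p + 7(1−p) = −6p + 12(1−p), so p = 5/19.
Similarly Column's optimal q on 1 is 18/19, and the value is 8·(18/19) + (-6)·(1/19) = 138/19.

138/19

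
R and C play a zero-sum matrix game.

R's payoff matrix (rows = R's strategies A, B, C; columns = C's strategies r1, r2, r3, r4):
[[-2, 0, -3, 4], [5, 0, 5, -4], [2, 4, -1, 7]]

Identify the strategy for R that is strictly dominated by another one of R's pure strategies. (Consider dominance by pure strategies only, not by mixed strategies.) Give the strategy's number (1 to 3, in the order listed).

Compare A with C: 2 > -2, 4 > 0, -1 > -3, 7 > 4.
So C strictly dominates A for R; A is strictly dominated.

1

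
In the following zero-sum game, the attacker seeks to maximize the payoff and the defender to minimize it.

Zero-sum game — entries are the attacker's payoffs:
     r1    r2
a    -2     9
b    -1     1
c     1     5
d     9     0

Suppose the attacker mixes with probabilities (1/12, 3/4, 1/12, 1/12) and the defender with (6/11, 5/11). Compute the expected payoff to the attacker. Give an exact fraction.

109/132

Against (6/11, 5/11), each row's expected payoff is a: 3; b: -1/11; c: 31/11; d: 54/11.
Taking the (1/12, 3/4, 1/12, 1/12)-weighted average: (1/12)·(3) + (3/4)·(-1/11) + (1/12)·(31/11) + (1/12)·(54/11) = 109/132.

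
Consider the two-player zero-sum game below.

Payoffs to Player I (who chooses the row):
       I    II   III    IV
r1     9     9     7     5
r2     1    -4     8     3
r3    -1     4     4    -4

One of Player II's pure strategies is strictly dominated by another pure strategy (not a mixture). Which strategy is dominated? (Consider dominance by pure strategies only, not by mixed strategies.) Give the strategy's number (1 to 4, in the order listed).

Player II prefers columns that give Player I less. Compare III with IV: 5 < 7, 3 < 8, -4 < 4.
So IV strictly dominates III for Player II; III is strictly dominated.

3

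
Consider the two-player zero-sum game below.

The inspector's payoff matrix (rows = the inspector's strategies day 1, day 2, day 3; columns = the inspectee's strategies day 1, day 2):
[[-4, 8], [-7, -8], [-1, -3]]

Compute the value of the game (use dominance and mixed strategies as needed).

Row day 2 is strictly dominated by row day 3, so the inspector never plays it.
The remaining 2×2 game on (day 1, day 3) × (day 1, day 2) has no saddle point. Let the inspector play day 1 with probability p; indifference gives −4p − (1−p) = 8p − 3(1−p), so p = 1/7.
Similarly the inspectee's optimal q on day 1 is 11/14, and the value is -4·(11/14) + (8)·(3/14) = -10/7.

-10/7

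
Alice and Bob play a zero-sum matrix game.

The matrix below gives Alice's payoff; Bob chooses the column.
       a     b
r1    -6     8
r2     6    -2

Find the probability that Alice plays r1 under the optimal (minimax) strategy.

4/11

Row minima are -6 and -2, so Alice's maximin is -2; column maxima are 6 and 8, so Bob's minimax is 6. These differ, so the equilibrium is in mixed strategies.
Let Alice play r1 with probability p. Bob is indifferent when −6p + 6(1−p) = 8p − 2(1−p), giving p = 4/11.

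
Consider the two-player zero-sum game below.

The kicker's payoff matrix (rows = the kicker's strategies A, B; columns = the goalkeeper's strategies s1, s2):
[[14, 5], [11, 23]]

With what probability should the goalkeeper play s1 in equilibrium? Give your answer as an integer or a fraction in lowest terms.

Row minima are 5 and 11, so the kicker's maximin is 11; column maxima are 14 and 23, so the goalkeeper's minimax is 14. These differ, so the equilibrium is in mixed strategies.
Let the goalkeeper play s1 with probability q. The kicker is indifferent when 14q + 5(1−q) = 11q + 23(1−q), giving q = 6/7.

6/7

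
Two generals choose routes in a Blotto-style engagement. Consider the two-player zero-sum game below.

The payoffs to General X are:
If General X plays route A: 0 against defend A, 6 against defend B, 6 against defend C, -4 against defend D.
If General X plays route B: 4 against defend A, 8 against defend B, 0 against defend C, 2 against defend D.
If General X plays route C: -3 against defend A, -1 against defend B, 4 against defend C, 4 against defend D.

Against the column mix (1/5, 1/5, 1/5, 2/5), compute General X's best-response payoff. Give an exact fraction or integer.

route A: (0)·(1/5) + (6)·(1/5) + (6)·(1/5) + (-4)·(2/5) = 4/5.
route B: (4)·(1/5) + (8)·(1/5) + (0)·(1/5) + (2)·(2/5) = 16/5.
route C: (-3)·(1/5) + (-1)·(1/5) + (4)·(1/5) + (4)·(2/5) = 8/5.
The best pure response is route B with expected payoff 16/5.

16/5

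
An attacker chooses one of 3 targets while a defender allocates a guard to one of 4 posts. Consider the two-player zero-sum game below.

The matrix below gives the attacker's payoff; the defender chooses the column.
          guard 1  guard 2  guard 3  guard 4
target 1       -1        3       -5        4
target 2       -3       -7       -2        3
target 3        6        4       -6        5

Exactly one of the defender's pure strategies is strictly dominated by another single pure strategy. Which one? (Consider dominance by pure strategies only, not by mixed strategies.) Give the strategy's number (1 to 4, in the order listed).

The defender prefers columns that give the attacker less. Compare guard 4 with guard 2: 3 < 4, -7 < 3, 4 < 5.
So guard 2 strictly dominates guard 4 for the defender; guard 4 is strictly dominated.

4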